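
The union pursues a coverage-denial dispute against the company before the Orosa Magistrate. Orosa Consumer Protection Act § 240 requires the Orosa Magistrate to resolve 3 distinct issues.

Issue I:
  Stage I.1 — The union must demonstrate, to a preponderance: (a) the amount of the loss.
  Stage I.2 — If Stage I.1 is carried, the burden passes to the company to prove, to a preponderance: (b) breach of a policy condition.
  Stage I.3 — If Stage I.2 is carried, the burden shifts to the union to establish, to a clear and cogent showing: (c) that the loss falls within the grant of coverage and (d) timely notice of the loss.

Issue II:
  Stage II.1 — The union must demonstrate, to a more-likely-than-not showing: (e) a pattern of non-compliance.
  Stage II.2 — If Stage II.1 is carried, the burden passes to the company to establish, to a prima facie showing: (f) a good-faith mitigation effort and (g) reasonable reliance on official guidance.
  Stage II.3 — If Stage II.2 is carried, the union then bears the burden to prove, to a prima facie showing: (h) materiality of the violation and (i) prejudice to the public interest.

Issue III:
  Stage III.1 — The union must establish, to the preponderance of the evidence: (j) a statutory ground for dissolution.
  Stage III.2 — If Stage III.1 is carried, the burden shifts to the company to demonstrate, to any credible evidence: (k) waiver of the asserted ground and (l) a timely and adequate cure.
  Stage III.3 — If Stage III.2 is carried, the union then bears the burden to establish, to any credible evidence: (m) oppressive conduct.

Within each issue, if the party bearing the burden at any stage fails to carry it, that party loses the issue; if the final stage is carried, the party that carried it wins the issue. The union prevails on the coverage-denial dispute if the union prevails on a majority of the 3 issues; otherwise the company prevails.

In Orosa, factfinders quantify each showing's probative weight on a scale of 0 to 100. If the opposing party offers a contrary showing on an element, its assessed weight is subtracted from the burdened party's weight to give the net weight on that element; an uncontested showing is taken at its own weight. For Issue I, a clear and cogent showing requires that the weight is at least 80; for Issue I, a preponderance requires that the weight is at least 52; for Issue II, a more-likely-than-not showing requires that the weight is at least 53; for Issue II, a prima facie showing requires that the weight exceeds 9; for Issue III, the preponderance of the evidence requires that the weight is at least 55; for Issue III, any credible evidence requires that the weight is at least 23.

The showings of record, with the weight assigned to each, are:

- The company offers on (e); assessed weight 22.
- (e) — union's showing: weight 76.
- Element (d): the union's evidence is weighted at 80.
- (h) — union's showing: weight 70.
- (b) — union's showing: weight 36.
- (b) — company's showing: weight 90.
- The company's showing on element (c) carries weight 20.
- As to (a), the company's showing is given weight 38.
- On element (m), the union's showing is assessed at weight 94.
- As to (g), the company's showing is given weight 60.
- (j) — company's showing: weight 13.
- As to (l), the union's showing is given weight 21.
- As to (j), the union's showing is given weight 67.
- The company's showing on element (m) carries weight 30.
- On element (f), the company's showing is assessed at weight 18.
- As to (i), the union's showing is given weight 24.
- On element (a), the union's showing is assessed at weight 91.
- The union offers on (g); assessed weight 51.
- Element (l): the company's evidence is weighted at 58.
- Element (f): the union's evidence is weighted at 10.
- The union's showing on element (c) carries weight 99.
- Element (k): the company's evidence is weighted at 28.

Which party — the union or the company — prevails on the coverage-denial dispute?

— Issue I —
At Stage I.1 the union must meet a preponderance (weight is at least 52): on (a) the weight is 91 less the opposing 38 gives net 53, which does reach 52, so (a) meets the standard.
  The union carries Stage I.1; the company now bears the burden.
At Stage I.2 the company must meet a preponderance (weight is at least 52): on (b) the weight is 90 less the opposing 36 gives net 54, ≥ 52, so (b) meets the standard.
  Stage I.2 carried; the burden shifts to the union.
At Stage I.3 the union must meet a clear and cogent showing (weight is at least 80): on (c) the weight is 99 less the opposing 20 gives net 79, < 80, so (c) does not meet the standard; on (d) the weight is 80, ≥ 80, so (d) meets the standard.
  Not every element is met, so the union fails to carry Stage I.3.
So the company prevails on this issue.
— Issue II —
At Stage II.1 the union must meet a more-likely-than-not showing (weight is at least 53): on (e) the weight is 76 less the opposing 22 gives net 54, ≥ 53, so (e) meets the standard.
  Stage II.1 is satisfied; the onus moves to the company.
At Stage II.2 the company must meet a prima facie showing (weight exceeds 9): on (f) the weight is 18 less the opposing 10 gives net 8, which does not exceed 9, so (f) does not meet the standard; on (g) the weight is 60 less the opposing 51 gives net 9, which does not exceed 9, so (g) does not meet the standard.
  The company does not carry Stage II.2.
So the union prevails on this issue.
— Issue III —
Stage III.1 — burden on union; standard: the preponderance of the evidence (weight is at least 55).
    (j): 67 − 13 = 54 < 55 [not met]
  Stage III.1 not carried; the union fails its burden.
So the company prevails on this issue.
Per-issue: Issue I → company; Issue II → union; Issue III → company. The union must prevail on a majority of issues; overall, the company prevails.

company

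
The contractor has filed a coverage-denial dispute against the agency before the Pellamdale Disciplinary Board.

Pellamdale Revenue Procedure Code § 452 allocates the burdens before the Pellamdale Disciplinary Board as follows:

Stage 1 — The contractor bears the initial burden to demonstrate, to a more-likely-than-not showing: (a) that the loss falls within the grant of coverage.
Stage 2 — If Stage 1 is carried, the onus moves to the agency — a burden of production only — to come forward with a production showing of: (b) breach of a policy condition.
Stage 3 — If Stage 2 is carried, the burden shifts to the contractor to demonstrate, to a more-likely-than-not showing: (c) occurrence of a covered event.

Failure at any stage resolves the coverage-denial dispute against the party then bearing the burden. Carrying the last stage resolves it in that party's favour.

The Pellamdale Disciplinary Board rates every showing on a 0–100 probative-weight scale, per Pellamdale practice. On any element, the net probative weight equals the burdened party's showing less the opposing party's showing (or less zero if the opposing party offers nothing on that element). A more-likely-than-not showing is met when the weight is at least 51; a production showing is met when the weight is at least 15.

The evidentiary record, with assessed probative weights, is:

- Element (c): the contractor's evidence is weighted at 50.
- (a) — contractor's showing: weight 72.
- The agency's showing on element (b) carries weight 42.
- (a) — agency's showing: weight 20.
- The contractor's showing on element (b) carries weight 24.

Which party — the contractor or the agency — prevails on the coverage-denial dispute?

agency

Stage 1 (contractor, a more-likely-than-not showing, weight is at least 51): (a) net 72−20=52 ≥ 51 — meets.
  Stage 1 carried; the burden shifts to the agency.
Stage 2 (agency, a production showing, weight is at least 15): (b) net 42−24=18 ≥ 15 — meets.
  Stage 2 is satisfied; the onus moves to the contractor.
Stage 3 (contractor, a more-likely-than-not showing, weight is at least 51): (c) 50 < 51 — fails.
  The contractor does not carry Stage 3.
So the agency prevails.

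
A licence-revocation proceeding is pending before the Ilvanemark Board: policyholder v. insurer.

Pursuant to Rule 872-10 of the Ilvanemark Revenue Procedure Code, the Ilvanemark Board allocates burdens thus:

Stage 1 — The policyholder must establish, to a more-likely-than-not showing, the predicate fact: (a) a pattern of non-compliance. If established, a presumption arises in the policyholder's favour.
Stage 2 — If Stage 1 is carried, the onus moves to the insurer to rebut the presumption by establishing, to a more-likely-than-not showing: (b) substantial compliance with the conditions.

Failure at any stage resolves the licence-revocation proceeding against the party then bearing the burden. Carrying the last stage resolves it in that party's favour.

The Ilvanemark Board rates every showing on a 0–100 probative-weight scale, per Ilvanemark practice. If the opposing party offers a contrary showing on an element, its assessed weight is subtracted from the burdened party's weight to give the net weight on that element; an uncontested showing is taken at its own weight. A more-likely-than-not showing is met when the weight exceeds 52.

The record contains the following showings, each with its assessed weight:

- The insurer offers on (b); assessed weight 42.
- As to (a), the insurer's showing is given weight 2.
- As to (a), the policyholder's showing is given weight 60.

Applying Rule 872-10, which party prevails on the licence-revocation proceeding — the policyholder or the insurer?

policyholder

At Stage 1 the policyholder must meet a more-likely-than-not showing (weight exceeds 52): on (a) the weight is 60 less the opposing 2 gives net 58, > 52, so (a) meets the standard.
  All elements met. The burden passes to the insurer.
At Stage 2 the insurer must meet a more-likely-than-not showing (weight exceeds 52): on (b) the weight is 42, which does not exceed 52, so (b) does not meet the standard.
  Not every element is met, so the insurer fails to carry Stage 2.
The policyholder prevails.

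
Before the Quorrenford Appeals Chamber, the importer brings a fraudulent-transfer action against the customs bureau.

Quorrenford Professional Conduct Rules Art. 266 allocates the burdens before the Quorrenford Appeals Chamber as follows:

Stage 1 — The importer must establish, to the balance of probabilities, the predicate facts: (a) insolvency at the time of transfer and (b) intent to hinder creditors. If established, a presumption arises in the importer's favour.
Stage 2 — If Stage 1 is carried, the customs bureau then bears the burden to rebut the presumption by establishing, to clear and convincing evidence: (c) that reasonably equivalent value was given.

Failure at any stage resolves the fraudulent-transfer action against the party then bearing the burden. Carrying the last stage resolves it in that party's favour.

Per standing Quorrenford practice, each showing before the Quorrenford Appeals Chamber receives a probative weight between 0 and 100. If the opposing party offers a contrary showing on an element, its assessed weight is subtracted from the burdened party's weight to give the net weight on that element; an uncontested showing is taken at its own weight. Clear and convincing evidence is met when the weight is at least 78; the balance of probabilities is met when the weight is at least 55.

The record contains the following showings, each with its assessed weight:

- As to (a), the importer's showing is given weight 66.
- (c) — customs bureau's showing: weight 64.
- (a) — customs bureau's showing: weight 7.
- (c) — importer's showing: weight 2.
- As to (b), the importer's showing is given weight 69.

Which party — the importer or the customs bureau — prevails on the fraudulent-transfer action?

Stage 1 — burden on importer; standard: the balance of probabilities (weight is at least 55).
    (a): 66 − 7 = 59 ≥ 55 [met]
    (b): 69 ≥ 55 [met]
  The importer carries Stage 1; the customs bureau now bears the burden.
Stage 2 — burden on customs bureau; standard: clear and convincing evidence (weight is at least 78).
    (c): 64 − 2 = 62 < 78 [not met]
  Not every element is met, so the customs bureau fails to carry Stage 2.
The analysis ends at Stage 2; the importer prevails.

importer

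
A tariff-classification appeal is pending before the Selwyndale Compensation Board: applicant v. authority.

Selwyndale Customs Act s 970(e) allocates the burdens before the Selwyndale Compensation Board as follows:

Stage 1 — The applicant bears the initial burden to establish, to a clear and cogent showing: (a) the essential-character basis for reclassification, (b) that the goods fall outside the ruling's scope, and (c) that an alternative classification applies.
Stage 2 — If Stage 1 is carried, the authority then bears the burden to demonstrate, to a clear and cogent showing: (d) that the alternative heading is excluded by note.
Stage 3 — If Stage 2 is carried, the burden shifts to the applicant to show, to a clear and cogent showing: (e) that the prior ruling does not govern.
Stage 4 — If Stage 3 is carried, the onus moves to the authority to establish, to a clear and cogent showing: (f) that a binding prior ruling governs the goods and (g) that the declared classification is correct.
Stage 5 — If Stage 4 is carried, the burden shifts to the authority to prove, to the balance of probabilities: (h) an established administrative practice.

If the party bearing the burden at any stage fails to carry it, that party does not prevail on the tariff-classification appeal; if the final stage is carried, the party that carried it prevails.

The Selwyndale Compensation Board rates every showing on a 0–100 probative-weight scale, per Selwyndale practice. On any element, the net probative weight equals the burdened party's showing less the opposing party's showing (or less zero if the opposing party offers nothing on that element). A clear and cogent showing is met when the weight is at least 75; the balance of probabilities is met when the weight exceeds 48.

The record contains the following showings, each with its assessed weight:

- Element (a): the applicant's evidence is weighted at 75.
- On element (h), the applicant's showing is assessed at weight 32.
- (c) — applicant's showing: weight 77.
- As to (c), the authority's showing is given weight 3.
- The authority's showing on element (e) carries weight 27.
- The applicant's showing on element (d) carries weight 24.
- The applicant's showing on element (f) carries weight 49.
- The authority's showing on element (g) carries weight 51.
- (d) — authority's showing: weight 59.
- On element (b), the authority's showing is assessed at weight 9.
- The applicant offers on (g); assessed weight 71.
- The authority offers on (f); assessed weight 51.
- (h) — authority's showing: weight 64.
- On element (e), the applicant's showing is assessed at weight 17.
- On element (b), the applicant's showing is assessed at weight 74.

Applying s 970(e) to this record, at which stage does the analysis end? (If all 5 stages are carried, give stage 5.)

stage 1

At Stage 1 the applicant must meet a clear and cogent showing (weight is at least 75): on (a) the weight is 75, which does reach 75, so (a) meets the standard; on (b) the weight is 74 less the opposing 9 gives net 65, which does not reach 75, so (b) does not meet the standard; on (c) the weight is 77 less the opposing 3 gives net 74, < 75, so (c) does not meet the standard.
  The applicant does not carry Stage 1.
The analysis ends at Stage 1; the authority prevails.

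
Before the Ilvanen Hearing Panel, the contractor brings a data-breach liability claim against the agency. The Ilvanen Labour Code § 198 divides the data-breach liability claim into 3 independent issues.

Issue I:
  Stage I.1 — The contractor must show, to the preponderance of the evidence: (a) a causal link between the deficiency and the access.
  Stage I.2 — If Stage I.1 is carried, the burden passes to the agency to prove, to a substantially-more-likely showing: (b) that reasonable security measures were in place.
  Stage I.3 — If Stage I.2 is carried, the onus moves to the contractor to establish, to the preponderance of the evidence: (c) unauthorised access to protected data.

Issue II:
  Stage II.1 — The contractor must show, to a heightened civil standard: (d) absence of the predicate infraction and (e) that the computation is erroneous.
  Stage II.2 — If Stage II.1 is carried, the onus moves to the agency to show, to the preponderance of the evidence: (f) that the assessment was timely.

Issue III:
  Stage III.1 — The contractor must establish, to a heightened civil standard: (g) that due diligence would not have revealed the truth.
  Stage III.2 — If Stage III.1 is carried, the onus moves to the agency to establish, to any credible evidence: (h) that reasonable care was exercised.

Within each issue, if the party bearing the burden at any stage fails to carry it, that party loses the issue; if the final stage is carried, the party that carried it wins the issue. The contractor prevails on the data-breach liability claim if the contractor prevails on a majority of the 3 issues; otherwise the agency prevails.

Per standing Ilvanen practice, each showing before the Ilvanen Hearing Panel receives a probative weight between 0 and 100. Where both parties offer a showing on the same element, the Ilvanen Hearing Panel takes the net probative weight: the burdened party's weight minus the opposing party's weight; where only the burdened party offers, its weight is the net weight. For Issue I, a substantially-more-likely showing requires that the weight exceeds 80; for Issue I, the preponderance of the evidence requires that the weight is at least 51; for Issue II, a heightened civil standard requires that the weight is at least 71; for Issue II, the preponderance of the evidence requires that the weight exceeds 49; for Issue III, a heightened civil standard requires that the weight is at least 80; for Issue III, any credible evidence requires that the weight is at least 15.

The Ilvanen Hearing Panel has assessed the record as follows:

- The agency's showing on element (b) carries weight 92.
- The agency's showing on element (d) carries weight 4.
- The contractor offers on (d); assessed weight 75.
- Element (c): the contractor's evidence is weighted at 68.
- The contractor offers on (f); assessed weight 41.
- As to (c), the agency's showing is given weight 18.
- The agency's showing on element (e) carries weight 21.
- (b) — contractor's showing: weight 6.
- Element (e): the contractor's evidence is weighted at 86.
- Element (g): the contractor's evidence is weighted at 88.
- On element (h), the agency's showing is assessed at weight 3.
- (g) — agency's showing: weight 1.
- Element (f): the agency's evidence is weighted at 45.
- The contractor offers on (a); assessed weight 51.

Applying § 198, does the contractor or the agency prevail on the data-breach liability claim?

— Issue I —
Stage I.1 (contractor, the preponderance of the evidence, weight is at least 51): (a) 51 ≥ 51 — meets.
  Stage I.1 is satisfied; the onus moves to the agency.
Stage I.2 (agency, a substantially-more-likely showing, weight exceeds 80): (b) net 92−6=86 > 80 — meets.
  The agency carries Stage I.2; the contractor now bears the burden.
Stage I.3 (contractor, the preponderance of the evidence, weight is at least 51): (c) net 68−18=50 < 51 — fails.
  Not every element is met, so the contractor fails to carry Stage I.3.
So the agency prevails on this issue.
— Issue II —
Stage II.1 — burden on contractor; standard: a heightened civil standard (weight is at least 71).
    (d): 75 − 4 = 71 ≥ 71 [met]
    (e): 86 − 21 = 65 < 71 [not met]
  The contractor does not carry Stage II.1.
The agency prevails on this issue.
— Issue III —
At Stage III.1 the contractor must meet a heightened civil standard (weight is at least 80): on (g) the weight is 88 less the opposing 1 gives net 87, ≥ 80, so (g) meets the standard.
  All elements met. The burden passes to the agency.
At Stage III.2 the agency must meet any credible evidence (weight is at least 15): on (h) the weight is 3, < 15, so (h) does not meet the standard.
  Stage III.2 not carried; the agency fails its burden.
The analysis ends at Stage III.2; the contractor prevails on this issue.
Per-issue: Issue I → agency; Issue II → agency; Issue III → contractor. The contractor must prevail on a majority of issues; overall, the agency prevails.

agency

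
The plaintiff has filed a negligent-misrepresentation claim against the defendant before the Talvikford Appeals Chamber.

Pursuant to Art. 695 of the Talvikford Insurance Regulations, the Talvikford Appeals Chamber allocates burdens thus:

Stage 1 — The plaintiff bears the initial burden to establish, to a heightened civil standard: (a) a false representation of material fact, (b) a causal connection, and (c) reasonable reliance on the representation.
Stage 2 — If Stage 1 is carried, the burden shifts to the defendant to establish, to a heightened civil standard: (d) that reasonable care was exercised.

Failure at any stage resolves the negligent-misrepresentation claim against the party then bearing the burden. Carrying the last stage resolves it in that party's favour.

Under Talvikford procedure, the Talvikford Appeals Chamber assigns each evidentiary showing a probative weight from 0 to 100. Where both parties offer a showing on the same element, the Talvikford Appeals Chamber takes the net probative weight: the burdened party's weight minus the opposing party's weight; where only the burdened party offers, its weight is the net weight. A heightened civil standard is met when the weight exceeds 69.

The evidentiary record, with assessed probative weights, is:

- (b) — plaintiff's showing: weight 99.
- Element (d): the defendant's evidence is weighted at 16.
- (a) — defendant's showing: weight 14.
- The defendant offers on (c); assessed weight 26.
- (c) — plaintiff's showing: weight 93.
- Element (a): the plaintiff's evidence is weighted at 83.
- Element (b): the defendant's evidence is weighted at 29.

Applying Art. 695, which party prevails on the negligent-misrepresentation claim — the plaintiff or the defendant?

At Stage 1 the plaintiff must meet a heightened civil standard (weight exceeds 69): on (a) the weight is 83 less the opposing 14 gives net 69, which does not exceed 69, so (a) does not meet the standard; on (b) the weight is 99 less the opposing 29 gives net 70, which does exceed 69, so (b) meets the standard; on (c) the weight is 93 less the opposing 26 gives net 67, which does not exceed 69, so (c) does not meet the standard.
  Not every element is met, so the plaintiff fails to carry Stage 1.
The analysis ends at Stage 1; the defendant prevails.

defendant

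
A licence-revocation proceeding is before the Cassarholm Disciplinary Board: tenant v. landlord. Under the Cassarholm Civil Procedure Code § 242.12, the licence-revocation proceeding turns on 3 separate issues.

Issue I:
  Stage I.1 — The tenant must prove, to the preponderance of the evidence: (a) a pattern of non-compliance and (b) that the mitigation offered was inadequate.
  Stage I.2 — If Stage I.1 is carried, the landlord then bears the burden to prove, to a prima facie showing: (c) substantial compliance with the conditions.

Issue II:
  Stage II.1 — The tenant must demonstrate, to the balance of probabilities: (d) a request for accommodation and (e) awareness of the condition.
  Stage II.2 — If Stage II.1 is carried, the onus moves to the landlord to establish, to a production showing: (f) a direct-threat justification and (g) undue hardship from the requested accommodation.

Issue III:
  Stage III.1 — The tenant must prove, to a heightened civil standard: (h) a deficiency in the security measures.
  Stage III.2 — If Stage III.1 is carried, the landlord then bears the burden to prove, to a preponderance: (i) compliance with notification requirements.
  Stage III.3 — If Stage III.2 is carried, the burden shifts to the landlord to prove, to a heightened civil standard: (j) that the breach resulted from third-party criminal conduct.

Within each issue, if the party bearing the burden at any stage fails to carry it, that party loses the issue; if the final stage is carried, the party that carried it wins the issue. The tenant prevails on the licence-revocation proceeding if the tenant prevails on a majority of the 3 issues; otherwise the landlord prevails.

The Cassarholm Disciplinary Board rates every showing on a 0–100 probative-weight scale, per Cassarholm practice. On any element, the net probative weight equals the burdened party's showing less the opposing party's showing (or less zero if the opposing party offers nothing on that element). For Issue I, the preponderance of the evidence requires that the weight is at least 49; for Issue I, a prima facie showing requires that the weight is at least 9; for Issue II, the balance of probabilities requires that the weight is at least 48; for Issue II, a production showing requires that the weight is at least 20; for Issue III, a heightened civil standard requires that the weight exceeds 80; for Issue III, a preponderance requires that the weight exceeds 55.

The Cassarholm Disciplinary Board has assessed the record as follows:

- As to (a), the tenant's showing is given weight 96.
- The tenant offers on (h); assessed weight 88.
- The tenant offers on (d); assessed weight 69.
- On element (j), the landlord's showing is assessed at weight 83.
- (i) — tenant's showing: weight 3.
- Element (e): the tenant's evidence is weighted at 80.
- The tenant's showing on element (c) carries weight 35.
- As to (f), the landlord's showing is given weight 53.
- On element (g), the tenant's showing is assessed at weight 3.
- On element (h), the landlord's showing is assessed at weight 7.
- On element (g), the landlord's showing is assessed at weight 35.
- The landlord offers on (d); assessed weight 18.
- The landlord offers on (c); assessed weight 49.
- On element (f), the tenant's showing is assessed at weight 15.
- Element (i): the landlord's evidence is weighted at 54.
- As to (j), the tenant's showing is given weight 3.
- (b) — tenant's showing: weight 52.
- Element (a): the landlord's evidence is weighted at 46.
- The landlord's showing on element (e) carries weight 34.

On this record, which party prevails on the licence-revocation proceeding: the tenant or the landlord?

— Issue I —
At Stage I.1 the tenant must meet the preponderance of the evidence (weight is at least 49): on (a) the weight is 96 less the opposing 46 gives net 50, which does reach 49, so (a) meets the standard; on (b) the weight is 52, ≥ 49, so (b) meets the standard.
  Stage I.1 carried; the burden shifts to the landlord.
At Stage I.2 the landlord must meet a prima facie showing (weight is at least 9): on (c) the weight is 49 less the opposing 35 gives net 14, which does reach 9, so (c) meets the standard.
  Stage I.2 carried; the final stage is satisfied.
With every stage satisfied, the landlord prevails on this issue.
— Issue II —
At Stage II.1 the tenant must meet the balance of probabilities (weight is at least 48): on (d) the weight is 69 less the opposing 18 gives net 51, ≥ 48, so (d) meets the standard; on (e) the weight is 80 less the opposing 34 gives net 46, < 48, so (e) does not meet the standard.
  Not every element is met, so the tenant fails to carry Stage II.1.
The analysis ends at Stage II.1; the landlord prevails on this issue.
— Issue III —
Stage III.1 (tenant, a heightened civil standard, weight exceeds 80): (h) net 88−7=81 > 80 — meets.
  All elements met. The burden passes to the landlord.
Stage III.2 (landlord, a preponderance, weight exceeds 55): (i) net 54−3=51 ≤ 55 — fails.
  Stage III.2 not carried; the landlord fails its burden.
So the tenant prevails on this issue.
Per-issue: Issue I → landlord; Issue II → landlord; Issue III → tenant. The tenant must prevail on a majority of issues; overall, the landlord prevails.

landlord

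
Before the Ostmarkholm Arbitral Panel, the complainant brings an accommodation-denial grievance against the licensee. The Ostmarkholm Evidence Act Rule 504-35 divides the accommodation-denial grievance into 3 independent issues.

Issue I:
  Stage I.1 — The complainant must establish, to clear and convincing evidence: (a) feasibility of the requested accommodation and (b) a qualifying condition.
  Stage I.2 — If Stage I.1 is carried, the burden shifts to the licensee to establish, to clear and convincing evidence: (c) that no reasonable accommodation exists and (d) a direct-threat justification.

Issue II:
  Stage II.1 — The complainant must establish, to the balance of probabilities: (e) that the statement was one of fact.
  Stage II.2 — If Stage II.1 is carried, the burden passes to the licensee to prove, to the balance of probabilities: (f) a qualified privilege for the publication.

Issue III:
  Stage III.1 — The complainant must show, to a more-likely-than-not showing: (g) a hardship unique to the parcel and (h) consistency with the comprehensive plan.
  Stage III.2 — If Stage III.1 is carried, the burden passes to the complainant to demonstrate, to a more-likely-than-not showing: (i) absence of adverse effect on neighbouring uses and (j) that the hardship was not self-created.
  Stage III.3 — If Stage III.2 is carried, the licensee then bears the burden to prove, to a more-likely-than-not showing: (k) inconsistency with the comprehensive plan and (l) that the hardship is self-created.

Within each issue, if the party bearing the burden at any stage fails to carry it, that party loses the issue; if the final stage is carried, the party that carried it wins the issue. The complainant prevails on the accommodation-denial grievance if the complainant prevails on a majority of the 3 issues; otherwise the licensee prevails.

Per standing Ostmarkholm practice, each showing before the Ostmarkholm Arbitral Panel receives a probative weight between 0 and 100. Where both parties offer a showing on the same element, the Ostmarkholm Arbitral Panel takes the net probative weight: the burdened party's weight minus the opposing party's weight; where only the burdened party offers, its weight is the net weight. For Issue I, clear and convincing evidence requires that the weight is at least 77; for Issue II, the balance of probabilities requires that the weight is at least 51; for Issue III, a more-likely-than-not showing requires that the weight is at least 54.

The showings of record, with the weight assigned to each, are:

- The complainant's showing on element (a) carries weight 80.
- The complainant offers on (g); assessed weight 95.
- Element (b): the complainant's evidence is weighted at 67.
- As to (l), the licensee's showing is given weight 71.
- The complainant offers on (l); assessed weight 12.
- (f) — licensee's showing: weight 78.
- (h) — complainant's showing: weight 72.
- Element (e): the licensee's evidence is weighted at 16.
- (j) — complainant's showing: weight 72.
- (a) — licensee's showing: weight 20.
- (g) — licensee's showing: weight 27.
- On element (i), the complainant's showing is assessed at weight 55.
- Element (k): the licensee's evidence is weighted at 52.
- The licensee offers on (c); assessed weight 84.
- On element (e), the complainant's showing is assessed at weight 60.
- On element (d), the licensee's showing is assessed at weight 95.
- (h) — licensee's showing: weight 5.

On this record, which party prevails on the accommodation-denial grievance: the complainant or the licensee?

— Issue I —
Stage I.1 (complainant, clear and convincing evidence, weight is at least 77): (a) net 80−20=60 < 77 — fails; (b) 67 < 77 — fails.
  Not every element is met, so the complainant fails to carry Stage I.1.
The analysis ends at Stage I.1; the licensee prevails on this issue.
— Issue II —
At Stage II.1 the complainant must meet the balance of probabilities (weight is at least 51): on (e) the weight is 60 less the opposing 16 gives net 44, < 51, so (e) does not meet the standard.
  Not every element is met, so the complainant fails to carry Stage II.1.
The licensee prevails on this issue.
— Issue III —
At Stage III.1 the complainant must meet a more-likely-than-not showing (weight is at least 54): on (g) the weight is 95 less the opposing 27 gives net 68, which does reach 54, so (g) meets the standard; on (h) the weight is 72 less the opposing 5 gives net 67, which does reach 54, so (h) meets the standard.
  Stage III.1 carried; the burden remains with the complainant.
At Stage III.2 the complainant must meet a more-likely-than-not showing (weight is at least 54): on (i) the weight is 55, which does reach 54, so (i) meets the standard; on (j) the weight is 72, ≥ 54, so (j) meets the standard.
  Stage III.2 is satisfied; the onus moves to the licensee.
At Stage III.3 the licensee must meet a more-likely-than-not showing (weight is at least 54): on (k) the weight is 52, which does not reach 54, so (k) does not meet the standard; on (l) the weight is 71 less the opposing 12 gives net 59, which does reach 54, so (l) meets the standard.
  The licensee does not carry Stage III.3.
The analysis ends at Stage III.3; the complainant prevails on this issue.
Per-issue: Issue I → licensee; Issue II → licensee; Issue III → complainant. The complainant must prevail on a majority of issues; overall, the licensee prevails.

licensee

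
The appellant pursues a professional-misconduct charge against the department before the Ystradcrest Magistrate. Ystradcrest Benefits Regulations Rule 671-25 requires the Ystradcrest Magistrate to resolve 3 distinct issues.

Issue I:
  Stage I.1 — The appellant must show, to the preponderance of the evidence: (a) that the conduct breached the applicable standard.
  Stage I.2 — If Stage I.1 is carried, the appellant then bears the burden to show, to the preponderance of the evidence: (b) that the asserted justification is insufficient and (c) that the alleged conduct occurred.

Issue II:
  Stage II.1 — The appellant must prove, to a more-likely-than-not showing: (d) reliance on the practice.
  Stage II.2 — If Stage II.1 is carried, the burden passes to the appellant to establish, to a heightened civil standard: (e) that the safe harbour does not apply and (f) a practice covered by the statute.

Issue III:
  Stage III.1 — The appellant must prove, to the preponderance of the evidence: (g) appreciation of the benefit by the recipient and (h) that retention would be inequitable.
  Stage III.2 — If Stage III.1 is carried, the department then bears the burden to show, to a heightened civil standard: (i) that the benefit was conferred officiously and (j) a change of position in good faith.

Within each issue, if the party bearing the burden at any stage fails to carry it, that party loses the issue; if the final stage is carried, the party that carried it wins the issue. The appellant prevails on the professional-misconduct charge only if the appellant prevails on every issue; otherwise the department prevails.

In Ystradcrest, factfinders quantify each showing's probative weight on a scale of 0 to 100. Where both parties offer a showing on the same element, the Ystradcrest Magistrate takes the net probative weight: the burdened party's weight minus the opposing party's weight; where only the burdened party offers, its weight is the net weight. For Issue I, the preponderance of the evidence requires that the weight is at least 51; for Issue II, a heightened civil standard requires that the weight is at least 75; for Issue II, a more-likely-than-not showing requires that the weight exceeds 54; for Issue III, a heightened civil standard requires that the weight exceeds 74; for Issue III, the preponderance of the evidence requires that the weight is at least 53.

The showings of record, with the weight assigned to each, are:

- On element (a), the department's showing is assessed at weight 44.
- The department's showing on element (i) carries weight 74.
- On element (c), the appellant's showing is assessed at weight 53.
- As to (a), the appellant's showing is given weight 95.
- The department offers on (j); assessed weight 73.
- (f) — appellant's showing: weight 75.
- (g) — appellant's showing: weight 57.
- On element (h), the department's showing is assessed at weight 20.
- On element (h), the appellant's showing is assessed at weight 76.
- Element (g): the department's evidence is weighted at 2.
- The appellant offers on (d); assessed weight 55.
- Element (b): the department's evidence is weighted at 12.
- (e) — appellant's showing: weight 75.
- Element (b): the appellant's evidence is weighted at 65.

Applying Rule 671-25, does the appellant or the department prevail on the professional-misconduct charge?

— Issue I —
Stage I.1 (appellant, the preponderance of the evidence, weight is at least 51): (a) net 95−44=51 ≥ 51 — meets.
  Stage I.1 is satisfied; the appellant continues to bear the burden.
Stage I.2 (appellant, the preponderance of the evidence, weight is at least 51): (b) net 65−12=53 ≥ 51 — meets; (c) 53 ≥ 51 — meets.
  The appellant carries the last stage.
Every stage carried; the appellant prevails on this issue.
— Issue II —
At Stage II.1 the appellant must meet a more-likely-than-not showing (weight exceeds 54): on (d) the weight is 55, > 54, so (d) meets the standard.
  All elements met. The appellant retains the burden for Stage II.2.
At Stage II.2 the appellant must meet a heightened civil standard (weight is at least 75): on (e) the weight is 75, which does reach 75, so (e) meets the standard; on (f) the weight is 75, ≥ 75, so (f) meets the standard.
  The appellant carries the last stage.
With every stage satisfied, the appellant prevails on this issue.
— Issue III —
Stage III.1 (appellant, the preponderance of the evidence, weight is at least 53): (g) net 57−2=55 ≥ 53 — meets; (h) net 76−20=56 ≥ 53 — meets.
  All elements met. The burden passes to the department.
Stage III.2 (department, a heightened civil standard, weight exceeds 74): (i) 74 ≤ 74 — fails; (j) 73 ≤ 74 — fails.
  Not every element is met, so the department fails to carry Stage III.2.
The appellant prevails on this issue.
Per-issue: Issue I → appellant; Issue II → appellant; Issue III → appellant. The appellant must prevail on every issue; overall, the appellant prevails.

appellant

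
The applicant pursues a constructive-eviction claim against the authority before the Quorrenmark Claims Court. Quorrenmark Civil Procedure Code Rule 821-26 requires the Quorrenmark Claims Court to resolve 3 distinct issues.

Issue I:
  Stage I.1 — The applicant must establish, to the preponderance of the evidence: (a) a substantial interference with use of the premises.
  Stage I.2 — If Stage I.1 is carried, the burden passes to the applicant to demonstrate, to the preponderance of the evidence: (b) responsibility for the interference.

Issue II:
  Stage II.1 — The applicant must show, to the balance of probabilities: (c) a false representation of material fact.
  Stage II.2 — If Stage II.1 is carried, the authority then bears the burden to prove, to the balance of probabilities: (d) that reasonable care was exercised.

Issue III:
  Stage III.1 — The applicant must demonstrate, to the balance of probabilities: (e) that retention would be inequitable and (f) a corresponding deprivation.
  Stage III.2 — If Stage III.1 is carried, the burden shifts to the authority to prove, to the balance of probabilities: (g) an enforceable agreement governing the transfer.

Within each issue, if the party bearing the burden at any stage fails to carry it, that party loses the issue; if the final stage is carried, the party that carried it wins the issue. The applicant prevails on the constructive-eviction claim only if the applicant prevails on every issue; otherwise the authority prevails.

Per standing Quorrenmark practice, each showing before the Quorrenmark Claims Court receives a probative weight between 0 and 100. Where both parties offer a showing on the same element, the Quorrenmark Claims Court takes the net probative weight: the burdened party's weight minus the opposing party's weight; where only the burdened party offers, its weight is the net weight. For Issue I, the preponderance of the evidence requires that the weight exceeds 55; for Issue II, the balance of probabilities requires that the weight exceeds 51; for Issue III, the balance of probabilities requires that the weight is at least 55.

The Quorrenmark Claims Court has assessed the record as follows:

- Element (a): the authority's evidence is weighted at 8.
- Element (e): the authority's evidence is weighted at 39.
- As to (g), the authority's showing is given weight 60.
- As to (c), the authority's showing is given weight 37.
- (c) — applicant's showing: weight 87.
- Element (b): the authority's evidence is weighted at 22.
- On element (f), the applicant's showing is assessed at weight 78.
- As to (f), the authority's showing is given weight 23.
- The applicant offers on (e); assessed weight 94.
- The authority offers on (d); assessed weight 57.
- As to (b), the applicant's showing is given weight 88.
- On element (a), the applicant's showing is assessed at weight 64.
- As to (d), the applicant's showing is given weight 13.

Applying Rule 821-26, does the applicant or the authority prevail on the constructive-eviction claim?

— Issue I —
Stage I.1 — burden on applicant; standard: the preponderance of the evidence (weight exceeds 55).
    (a): 64 − 8 = 56 > 55 [met]
  All elements met. The applicant retains the burden for Stage I.2.
Stage I.2 — burden on applicant; standard: the preponderance of the evidence (weight exceeds 55).
    (b): 88 − 22 = 66 > 55 [met]
  Stage I.2 carried; the final stage is satisfied.
All stages carried — the applicant prevails on this issue.
— Issue II —
Stage II.1 (applicant, the balance of probabilities, weight exceeds 51): (c) net 87−37=50 ≤ 51 — fails.
  Not every element is met, so the applicant fails to carry Stage II.1.
So the authority prevails on this issue.
— Issue III —
At Stage III.1 the applicant must meet the balance of probabilities (weight is at least 55): on (e) the weight is 94 less the opposing 39 gives net 55, which does reach 55, so (e) meets the standard; on (f) the weight is 78 less the opposing 23 gives net 55, which does reach 55, so (f) meets the standard.
  The applicant carries Stage III.1; the authority now bears the burden.
At Stage III.2 the authority must meet the balance of probabilities (weight is at least 55): on (g) the weight is 60, ≥ 55, so (g) meets the standard.
  All elements met at the final stage.
All stages carried — the authority prevails on this issue.
Per-issue: Issue I → applicant; Issue II → authority; Issue III → authority. The applicant must prevail on every issue; overall, the authority prevails.

authority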